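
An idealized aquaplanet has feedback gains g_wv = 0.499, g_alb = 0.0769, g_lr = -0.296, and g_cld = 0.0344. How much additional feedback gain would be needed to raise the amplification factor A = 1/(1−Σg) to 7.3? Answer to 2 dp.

Current total gain = 0.3143.
Target gain for A = 7.3: g* = 1 − 1/7.3 = 0.863.
Additional gain needed = 0.863 − 0.3143 = 0.55.

0.55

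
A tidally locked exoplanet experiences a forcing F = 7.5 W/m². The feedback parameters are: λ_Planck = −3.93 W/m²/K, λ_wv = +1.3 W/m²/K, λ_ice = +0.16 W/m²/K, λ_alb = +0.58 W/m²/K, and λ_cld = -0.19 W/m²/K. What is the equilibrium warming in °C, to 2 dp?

3.61 °C

Net feedback parameter λ = (−3.93) + (+1.3) + (+0.16) + (+0.58) + (-0.19) = -2.08 W/m²/K.
ΔT = −F/λ = −7.5/(-2.08) = 3.61 °C.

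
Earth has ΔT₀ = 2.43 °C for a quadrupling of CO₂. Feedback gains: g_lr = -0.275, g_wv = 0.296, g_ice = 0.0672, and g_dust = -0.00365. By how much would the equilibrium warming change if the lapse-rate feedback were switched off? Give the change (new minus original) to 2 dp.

1.14 °C

Original: g = 0.08455, ΔT = 2.43/(1−0.08455) = 2.6544 °C.
Without lapse-rate: g' = 0.35955, ΔT' = 2.43/(1−0.35955) = 3.7942 °C.
Change = 3.7942 − 2.6544 = 1.14 °C.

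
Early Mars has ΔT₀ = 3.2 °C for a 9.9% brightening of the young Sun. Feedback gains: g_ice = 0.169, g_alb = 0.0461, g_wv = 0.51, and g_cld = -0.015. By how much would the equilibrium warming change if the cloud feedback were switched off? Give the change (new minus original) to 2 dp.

0.60 °C

Original: g = 0.7101, ΔT = 3.2/(1−0.7101) = 11.0383 °C.
Without cloud: g' = 0.7251, ΔT' = 3.2/(1−0.7251) = 11.6406 °C.
Change = 11.6406 − 11.0383 = 0.60 °C.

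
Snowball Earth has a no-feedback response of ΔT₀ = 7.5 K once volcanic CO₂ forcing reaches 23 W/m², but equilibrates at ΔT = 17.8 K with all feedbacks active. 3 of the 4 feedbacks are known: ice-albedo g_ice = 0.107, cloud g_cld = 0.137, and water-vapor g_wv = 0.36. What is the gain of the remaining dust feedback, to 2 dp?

Amplification A = ΔT/ΔT₀ = 17.8/7.5 = 2.373.
Total gain g = 1 − 1/A = 1 − 1/2.373 = 0.5786.
Known gains sum to 0.107 + 0.137 + 0.36 = 0.604.
g_dust = 0.5786 − 0.604 = -0.03.

-0.03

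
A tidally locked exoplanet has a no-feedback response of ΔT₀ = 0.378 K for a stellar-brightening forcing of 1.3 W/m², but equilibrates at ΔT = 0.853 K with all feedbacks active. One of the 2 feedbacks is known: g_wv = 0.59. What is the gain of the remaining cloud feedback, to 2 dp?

-0.03

Amplification A = ΔT/ΔT₀ = 0.853/0.378 = 2.257.
Total gain g = 1 − 1/A = 1 − 1/2.257 = 0.5569.
The known gain is 0.59.
g_cld = 0.5569 − 0.59 = -0.03.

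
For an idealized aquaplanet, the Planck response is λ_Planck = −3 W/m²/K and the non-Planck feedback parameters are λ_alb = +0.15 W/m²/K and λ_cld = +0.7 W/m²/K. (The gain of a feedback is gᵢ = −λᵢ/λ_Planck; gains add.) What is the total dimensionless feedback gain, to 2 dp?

Convert to gains: g_alb = 0.15/3 = 0.05; g_cld = 0.7/3 = 0.2333.
Total gain g = 0.2833.

0.28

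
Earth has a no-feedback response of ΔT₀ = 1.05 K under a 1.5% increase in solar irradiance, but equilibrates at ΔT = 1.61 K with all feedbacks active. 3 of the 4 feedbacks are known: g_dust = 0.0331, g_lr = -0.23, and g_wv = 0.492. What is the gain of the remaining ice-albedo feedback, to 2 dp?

Amplification A = ΔT/ΔT₀ = 1.61/1.05 = 1.533.
Total gain g = 1 − 1/A = 1 − 1/1.533 = 0.3477.
Known gains sum to 0.0331 − 0.23 + 0.492 = 0.2951.
g_ice = 0.3477 − 0.2951 = 0.05.

0.05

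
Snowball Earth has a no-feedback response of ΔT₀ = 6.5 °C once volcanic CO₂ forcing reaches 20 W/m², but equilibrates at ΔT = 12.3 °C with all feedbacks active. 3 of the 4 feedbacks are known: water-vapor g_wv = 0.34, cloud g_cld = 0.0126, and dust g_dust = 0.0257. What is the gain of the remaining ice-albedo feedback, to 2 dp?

0.09

Amplification A = ΔT/ΔT₀ = 12.3/6.5 = 1.892.
Total gain g = 1 − 1/A = 1 − 1/1.892 = 0.4715.
Known gains sum to 0.34 + 0.0126 + 0.0257 = 0.3783.
g_ice = 0.4715 − 0.3783 = 0.09.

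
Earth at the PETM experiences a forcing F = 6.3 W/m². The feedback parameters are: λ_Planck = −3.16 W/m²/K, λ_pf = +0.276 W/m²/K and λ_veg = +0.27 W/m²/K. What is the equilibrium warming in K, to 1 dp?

2.4 K

Net feedback parameter λ = (−3.16) + (+0.276) + (+0.27) = -2.614 W/m²/K.
ΔT = −F/λ = −6.3/(-2.614) = 2.4 K.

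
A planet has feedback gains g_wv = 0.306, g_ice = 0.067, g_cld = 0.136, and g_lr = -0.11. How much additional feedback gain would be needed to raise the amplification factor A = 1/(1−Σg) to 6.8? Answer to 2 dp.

0.45

Current total gain = 0.399.
Target gain for A = 6.8: g* = 1 − 1/6.8 = 0.8529.
Additional gain needed = 0.8529 − 0.399 = 0.45.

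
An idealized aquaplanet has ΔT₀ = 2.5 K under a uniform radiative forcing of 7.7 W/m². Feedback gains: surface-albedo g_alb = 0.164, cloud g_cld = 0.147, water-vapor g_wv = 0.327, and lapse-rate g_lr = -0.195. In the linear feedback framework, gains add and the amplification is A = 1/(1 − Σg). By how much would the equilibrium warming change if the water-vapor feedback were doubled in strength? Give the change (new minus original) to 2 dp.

Original: g = 0.443, ΔT = 2.5/(1−0.443) = 4.4883 K.
With doubled water-vapor: g' = 0.77, ΔT' = 2.5/(1−0.77) = 10.8696 K.
Change = 10.8696 − 4.4883 = 6.38 K.

6.38 K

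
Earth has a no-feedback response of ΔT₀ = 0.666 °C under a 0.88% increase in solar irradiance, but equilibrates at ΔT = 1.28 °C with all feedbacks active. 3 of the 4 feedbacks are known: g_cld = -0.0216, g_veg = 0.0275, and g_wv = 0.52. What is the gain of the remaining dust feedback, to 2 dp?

Amplification A = ΔT/ΔT₀ = 1.28/0.666 = 1.922.
Total gain g = 1 − 1/A = 1 − 1/1.922 = 0.4797.
Known gains sum to -0.0216 + 0.0275 + 0.52 = 0.5259.
g_dust = 0.4797 − 0.5259 = -0.05.

-0.05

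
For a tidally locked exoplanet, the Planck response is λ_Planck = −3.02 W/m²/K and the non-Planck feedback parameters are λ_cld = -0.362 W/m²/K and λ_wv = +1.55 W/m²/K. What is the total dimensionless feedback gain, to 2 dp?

Convert to gains: g_cld = -0.362/3.02 = -0.1199; g_wv = 1.55/3.02 = 0.5132.
Total gain g = 0.3933.

0.39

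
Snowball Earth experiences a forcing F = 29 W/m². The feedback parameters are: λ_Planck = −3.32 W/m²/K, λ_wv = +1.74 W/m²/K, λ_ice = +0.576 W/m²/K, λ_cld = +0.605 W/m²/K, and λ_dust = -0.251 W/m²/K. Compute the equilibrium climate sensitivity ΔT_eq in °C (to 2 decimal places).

Net feedback parameter λ = (−3.32) + (+1.74) + (+0.576) + (+0.605) + (-0.251) = -0.65 W/m²/K.
ΔT = −F/λ = −29/(-0.65) = 44.62 °C.

44.62 °C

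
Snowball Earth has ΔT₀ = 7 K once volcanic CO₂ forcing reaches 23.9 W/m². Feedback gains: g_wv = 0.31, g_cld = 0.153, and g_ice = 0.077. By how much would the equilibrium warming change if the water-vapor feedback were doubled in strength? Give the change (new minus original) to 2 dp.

31.45 K

Original: g = 0.54, ΔT = 7/(1−0.54) = 15.2174 K.
With doubled water-vapor: g' = 0.85, ΔT' = 7/(1−0.85) = 46.6667 K.
Change = 46.6667 − 15.2174 = 31.45 K.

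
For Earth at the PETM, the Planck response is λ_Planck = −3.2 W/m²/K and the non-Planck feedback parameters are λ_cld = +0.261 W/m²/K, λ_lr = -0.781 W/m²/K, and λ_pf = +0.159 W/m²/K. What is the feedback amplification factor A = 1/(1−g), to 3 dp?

Convert to gains: g_cld = 0.261/3.2 = 0.08156; g_lr = -0.781/3.2 = -0.2441; g_pf = 0.159/3.2 = 0.04969.
Total gain g = -0.11285.
A = 1/(1 + 0.11285) = 0.899.

0.899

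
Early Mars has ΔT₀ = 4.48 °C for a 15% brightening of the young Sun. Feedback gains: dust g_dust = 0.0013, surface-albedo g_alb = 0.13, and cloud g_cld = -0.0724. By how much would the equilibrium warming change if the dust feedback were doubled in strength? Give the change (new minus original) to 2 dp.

Original: g = 0.0589, ΔT = 4.48/(1−0.0589) = 4.7604 °C.
With doubled dust: g' = 0.0602, ΔT' = 4.48/(1−0.0602) = 4.7670 °C.
Change = 4.7670 − 4.7604 = 0.01 °C.

0.01 °C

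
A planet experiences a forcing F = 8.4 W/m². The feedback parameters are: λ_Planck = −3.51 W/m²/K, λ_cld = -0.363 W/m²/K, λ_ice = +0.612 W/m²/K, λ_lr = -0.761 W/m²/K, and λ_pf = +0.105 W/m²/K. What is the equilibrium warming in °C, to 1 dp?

2.1 °C

Net feedback parameter λ = (−3.51) + (-0.363) + (+0.612) + (-0.761) + (+0.105) = -3.917 W/m²/K.
ΔT = −F/λ = −8.4/(-3.917) = 2.1 °C.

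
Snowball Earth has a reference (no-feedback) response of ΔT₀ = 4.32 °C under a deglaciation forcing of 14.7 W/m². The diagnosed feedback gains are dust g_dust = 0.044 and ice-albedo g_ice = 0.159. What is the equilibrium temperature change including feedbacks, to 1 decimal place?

5.4 °C

Total gain g = 0.044 + 0.159 = 0.203.
Amplification A = 1/(1 − 0.203) = 1.255.
ΔT = 4.32 × 1.255 = 5.4 °C.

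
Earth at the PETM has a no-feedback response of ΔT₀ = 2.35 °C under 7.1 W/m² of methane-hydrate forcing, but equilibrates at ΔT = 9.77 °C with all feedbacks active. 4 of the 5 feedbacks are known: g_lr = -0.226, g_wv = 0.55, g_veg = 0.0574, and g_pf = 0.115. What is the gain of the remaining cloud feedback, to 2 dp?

0.26

Amplification A = ΔT/ΔT₀ = 9.77/2.35 = 4.157.
Total gain g = 1 − 1/A = 1 − 1/4.157 = 0.7594.
Known gains sum to -0.226 + 0.55 + 0.0574 + 0.115 = 0.4964.
g_cld = 0.7594 − 0.4964 = 0.26.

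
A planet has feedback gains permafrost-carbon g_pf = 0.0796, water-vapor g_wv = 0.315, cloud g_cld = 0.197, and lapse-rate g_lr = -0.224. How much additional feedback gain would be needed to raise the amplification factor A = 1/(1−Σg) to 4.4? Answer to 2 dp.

0.41

Current total gain = 0.3676.
Target gain for A = 4.4: g* = 1 − 1/4.4 = 0.7727.
Additional gain needed = 0.7727 − 0.3676 = 0.41.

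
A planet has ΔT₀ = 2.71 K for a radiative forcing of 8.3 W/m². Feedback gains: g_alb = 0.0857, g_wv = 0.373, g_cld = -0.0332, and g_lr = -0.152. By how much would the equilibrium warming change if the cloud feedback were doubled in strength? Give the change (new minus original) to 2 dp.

-0.16 K

Original: g = 0.2735, ΔT = 2.71/(1−0.2735) = 3.7302 K.
With doubled cloud: g' = 0.2403, ΔT' = 2.71/(1−0.2403) = 3.5672 K.
Change = 3.5672 − 3.7302 = -0.16 K.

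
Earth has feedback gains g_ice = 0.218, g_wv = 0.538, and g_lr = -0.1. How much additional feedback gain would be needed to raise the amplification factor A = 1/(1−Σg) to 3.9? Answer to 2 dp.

Current total gain = 0.656.
Target gain for A = 3.9: g* = 1 − 1/3.9 = 0.7436.
Additional gain needed = 0.7436 − 0.656 = 0.09.

0.09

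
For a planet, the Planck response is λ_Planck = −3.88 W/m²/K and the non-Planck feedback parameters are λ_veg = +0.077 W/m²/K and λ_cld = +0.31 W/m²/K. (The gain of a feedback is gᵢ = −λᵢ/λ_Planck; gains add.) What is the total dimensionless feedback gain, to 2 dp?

Convert to gains: g_veg = 0.077/3.88 = 0.01985; g_cld = 0.31/3.88 = 0.0799.
Total gain g = 0.09975.

0.10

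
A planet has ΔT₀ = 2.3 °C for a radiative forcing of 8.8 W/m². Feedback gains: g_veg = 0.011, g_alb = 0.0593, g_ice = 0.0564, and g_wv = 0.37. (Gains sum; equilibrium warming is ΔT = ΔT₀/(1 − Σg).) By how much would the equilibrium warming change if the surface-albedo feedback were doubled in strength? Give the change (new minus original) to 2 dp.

Original: g = 0.4967, ΔT = 2.3/(1−0.4967) = 4.5698 °C.
With doubled surface-albedo: g' = 0.556, ΔT' = 2.3/(1−0.556) = 5.1802 °C.
Change = 5.1802 − 4.5698 = 0.61 °C.

0.61 °C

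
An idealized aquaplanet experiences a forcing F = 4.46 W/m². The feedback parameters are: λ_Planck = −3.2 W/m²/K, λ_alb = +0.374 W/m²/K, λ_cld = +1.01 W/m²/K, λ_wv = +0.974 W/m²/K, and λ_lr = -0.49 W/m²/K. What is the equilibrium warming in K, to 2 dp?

Net feedback parameter λ = (−3.2) + (+0.374) + (+1.01) + (+0.974) + (-0.49) = -1.332 W/m²/K.
ΔT = −F/λ = −4.46/(-1.332) = 3.35 K.

3.35 K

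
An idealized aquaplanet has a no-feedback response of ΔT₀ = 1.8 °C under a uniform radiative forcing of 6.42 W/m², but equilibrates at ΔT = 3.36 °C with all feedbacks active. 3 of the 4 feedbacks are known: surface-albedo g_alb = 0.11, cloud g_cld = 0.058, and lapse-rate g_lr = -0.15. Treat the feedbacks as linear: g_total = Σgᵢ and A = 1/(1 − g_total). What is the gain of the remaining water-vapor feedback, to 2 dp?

0.45

Amplification A = ΔT/ΔT₀ = 3.36/1.8 = 1.867.
Total gain g = 1 − 1/A = 1 − 1/1.867 = 0.4644.
Known gains sum to 0.11 + 0.058 − 0.15 = 0.018.
g_wv = 0.4644 − 0.018 = 0.45.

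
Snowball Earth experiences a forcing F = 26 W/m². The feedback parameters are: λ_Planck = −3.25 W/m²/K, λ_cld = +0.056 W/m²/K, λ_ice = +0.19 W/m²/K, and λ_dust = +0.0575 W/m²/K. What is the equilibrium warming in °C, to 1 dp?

Net feedback parameter λ = (−3.25) + (+0.056) + (+0.19) + (+0.0575) = -2.9465 W/m²/K.
ΔT = −F/λ = −26/(-2.9465) = 8.8 °C.

8.8 °C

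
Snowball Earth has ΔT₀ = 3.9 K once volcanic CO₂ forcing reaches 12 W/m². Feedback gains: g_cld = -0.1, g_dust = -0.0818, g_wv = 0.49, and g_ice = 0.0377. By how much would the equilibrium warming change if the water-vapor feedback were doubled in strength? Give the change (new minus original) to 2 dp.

Original: g = 0.3459, ΔT = 3.9/(1−0.3459) = 5.9624 K.
With doubled water-vapor: g' = 0.8359, ΔT' = 3.9/(1−0.8359) = 23.7660 K.
Change = 23.7660 − 5.9624 = 17.80 K.

17.80 K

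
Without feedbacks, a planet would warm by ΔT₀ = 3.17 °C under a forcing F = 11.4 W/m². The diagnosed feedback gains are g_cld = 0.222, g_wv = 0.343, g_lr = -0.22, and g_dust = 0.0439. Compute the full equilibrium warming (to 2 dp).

Total gain g = 0.222 + 0.343 − 0.22 + 0.0439 = 0.3889.
Amplification A = 1/(1 − 0.3889) = 1.636.
ΔT = 3.17 × 1.636 = 5.19 °C.

5.19 °C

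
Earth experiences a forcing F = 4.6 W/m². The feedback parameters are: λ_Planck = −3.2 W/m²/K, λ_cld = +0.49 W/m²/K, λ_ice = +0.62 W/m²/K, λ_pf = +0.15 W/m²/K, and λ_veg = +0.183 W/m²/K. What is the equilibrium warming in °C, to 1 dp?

Net feedback parameter λ = (−3.2) + (+0.49) + (+0.62) + (+0.15) + (+0.183) = -1.757 W/m²/K.
ΔT = −F/λ = −4.6/(-1.757) = 2.6 °C.

2.6 °C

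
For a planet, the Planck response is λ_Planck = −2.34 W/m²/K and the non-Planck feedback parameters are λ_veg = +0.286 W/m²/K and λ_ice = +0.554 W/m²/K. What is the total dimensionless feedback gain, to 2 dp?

Convert to gains: g_veg = 0.286/2.34 = 0.1222; g_ice = 0.554/2.34 = 0.2368.
Total gain g = 0.359.

0.36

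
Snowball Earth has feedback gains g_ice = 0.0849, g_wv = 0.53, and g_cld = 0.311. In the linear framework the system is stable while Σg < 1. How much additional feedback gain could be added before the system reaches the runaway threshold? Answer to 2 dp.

Current total gain = 0.0849 + 0.53 + 0.311 = 0.9259.
Margin to runaway = 1 − 0.9259 = 0.07.

0.07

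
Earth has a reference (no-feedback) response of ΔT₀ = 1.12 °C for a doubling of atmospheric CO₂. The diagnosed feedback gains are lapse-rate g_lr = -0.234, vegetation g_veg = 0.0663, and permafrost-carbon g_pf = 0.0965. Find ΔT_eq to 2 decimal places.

1.05 °C

Total gain g = -0.234 + 0.0663 + 0.0965 = -0.0712.
Amplification A = 1/(1 + 0.0712) = 0.9335.
ΔT = 1.12 × 0.9335 = 1.05 °C.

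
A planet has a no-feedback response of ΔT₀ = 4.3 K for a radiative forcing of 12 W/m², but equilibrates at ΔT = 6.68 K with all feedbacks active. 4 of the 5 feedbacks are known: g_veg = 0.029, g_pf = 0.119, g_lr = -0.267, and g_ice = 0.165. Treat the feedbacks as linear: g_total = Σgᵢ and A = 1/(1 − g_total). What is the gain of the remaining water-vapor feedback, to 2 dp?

0.31

Amplification A = ΔT/ΔT₀ = 6.68/4.3 = 1.553.
Total gain g = 1 − 1/A = 1 − 1/1.553 = 0.3561.
Known gains sum to 0.029 + 0.119 − 0.267 + 0.165 = 0.046.
g_wv = 0.3561 − 0.046 = 0.31.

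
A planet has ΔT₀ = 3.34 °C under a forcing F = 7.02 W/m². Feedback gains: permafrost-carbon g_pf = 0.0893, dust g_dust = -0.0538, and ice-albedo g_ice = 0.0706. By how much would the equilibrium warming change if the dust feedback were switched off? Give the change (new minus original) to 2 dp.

0.24 °C

Original: g = 0.1061, ΔT = 3.34/(1−0.1061) = 3.7364 °C.
Without dust: g' = 0.1599, ΔT' = 3.34/(1−0.1599) = 3.9757 °C.
Change = 3.9757 − 3.7364 = 0.24 °C.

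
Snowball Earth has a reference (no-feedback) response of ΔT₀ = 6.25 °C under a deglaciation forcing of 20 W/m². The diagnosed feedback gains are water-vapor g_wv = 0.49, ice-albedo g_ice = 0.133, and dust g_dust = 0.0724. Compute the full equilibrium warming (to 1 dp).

Total gain g = 0.49 + 0.133 + 0.0724 = 0.6954.
Amplification A = 1/(1 − 0.6954) = 3.283.
ΔT = 6.25 × 3.283 = 20.5 °C.

20.5 °C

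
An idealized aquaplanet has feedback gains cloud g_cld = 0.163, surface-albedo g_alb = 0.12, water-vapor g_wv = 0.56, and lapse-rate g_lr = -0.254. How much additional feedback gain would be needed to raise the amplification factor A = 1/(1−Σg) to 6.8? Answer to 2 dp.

Current total gain = 0.589.
Target gain for A = 6.8: g* = 1 − 1/6.8 = 0.8529.
Additional gain needed = 0.8529 − 0.589 = 0.26.

0.26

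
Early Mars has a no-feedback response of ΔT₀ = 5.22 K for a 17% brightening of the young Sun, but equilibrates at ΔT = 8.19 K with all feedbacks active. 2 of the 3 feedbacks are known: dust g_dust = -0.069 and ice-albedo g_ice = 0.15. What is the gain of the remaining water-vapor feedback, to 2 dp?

0.28

Amplification A = ΔT/ΔT₀ = 8.19/5.22 = 1.569.
Total gain g = 1 − 1/A = 1 − 1/1.569 = 0.3627.
Known gains sum to -0.069 + 0.15 = 0.081.
g_wv = 0.3627 − 0.081 = 0.28.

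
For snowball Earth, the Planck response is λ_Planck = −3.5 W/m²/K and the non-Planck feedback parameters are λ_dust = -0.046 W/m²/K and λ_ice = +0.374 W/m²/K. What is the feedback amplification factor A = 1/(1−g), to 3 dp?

Convert to gains: g_dust = -0.046/3.5 = -0.01314; g_ice = 0.374/3.5 = 0.1069.
Total gain g = 0.09376.
A = 1/(1 − 0.09376) = 1.103.

1.103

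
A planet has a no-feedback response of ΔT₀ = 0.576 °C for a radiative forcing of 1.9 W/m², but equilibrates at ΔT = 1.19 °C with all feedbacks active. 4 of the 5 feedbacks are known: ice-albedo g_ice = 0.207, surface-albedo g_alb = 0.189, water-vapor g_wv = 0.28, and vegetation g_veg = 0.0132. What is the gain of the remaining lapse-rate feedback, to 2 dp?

Amplification A = ΔT/ΔT₀ = 1.19/0.576 = 2.066.
Total gain g = 1 − 1/A = 1 − 1/2.066 = 0.516.
Known gains sum to 0.207 + 0.189 + 0.28 + 0.0132 = 0.6892.
g_lr = 0.516 − 0.6892 = -0.17.

-0.17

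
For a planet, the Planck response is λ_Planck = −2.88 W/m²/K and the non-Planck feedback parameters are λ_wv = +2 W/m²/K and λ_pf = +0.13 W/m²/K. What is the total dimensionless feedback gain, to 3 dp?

0.740

Convert to gains: g_wv = 2/2.88 = 0.6944; g_pf = 0.13/2.88 = 0.04514.
Total gain g = 0.73954.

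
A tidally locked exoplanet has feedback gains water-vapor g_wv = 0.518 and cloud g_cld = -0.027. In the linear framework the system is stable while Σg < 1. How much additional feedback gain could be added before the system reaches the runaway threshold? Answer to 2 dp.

Current total gain = 0.518 − 0.027 = 0.491.
Margin to runaway = 1 − 0.491 = 0.51.

0.51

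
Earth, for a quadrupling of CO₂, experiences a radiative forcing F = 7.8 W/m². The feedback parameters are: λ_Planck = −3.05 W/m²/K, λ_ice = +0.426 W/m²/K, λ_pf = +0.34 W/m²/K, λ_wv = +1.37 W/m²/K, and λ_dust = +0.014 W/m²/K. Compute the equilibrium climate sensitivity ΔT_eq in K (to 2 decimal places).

8.67 K

Net feedback parameter λ = (−3.05) + (+0.426) + (+0.34) + (+1.37) + (+0.014) = -0.9 W/m²/K.
ΔT = −F/λ = −7.8/(-0.9) = 8.67 K.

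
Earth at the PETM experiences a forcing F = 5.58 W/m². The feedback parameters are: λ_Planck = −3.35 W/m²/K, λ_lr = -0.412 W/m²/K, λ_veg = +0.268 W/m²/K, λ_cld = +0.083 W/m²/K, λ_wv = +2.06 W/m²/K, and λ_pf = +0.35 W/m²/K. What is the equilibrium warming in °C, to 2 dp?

5.57 °C

Net feedback parameter λ = (−3.35) + (-0.412) + (+0.268) + (+0.083) + (+2.06) + (+0.35) = -1.001 W/m²/K.
ΔT = −F/λ = −5.58/(-1.001) = 5.57 °C.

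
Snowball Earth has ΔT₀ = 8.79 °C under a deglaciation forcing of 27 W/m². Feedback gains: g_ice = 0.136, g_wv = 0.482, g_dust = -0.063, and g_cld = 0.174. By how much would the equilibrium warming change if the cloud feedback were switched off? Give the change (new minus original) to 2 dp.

Original: g = 0.729, ΔT = 8.79/(1−0.729) = 32.4354 °C.
Without cloud: g' = 0.555, ΔT' = 8.79/(1−0.555) = 19.7528 °C.
Change = 19.7528 − 32.4354 = -12.68 °C.

-12.68 °C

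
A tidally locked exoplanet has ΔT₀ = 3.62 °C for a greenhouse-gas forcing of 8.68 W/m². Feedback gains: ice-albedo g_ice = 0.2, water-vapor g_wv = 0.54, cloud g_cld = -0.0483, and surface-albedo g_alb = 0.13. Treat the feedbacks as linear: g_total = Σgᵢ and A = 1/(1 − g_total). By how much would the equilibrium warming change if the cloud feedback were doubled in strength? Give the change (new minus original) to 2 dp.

Original: g = 0.8217, ΔT = 3.62/(1−0.8217) = 20.3029 °C.
With doubled cloud: g' = 0.7734, ΔT' = 3.62/(1−0.7734) = 15.9753 °C.
Change = 15.9753 − 20.3029 = -4.33 °C.

-4.33 °C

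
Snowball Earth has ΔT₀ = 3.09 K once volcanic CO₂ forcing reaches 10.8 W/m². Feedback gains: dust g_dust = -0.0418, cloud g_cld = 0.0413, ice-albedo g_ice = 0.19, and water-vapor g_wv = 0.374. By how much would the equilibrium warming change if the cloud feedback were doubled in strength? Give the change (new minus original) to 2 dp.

Original: g = 0.5635, ΔT = 3.09/(1−0.5635) = 7.0790 K.
With doubled cloud: g' = 0.6048, ΔT' = 3.09/(1−0.6048) = 7.8188 K.
Change = 7.8188 − 7.0790 = 0.74 K.

0.74 K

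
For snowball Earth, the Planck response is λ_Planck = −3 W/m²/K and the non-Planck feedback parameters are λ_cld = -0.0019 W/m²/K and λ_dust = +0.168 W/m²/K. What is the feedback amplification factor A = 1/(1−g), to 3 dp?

Convert to gains: g_cld = -0.0019/3 = -0.000633; g_dust = 0.168/3 = 0.056.
Total gain g = 0.055367.
A = 1/(1 − 0.055367) = 1.059.

1.059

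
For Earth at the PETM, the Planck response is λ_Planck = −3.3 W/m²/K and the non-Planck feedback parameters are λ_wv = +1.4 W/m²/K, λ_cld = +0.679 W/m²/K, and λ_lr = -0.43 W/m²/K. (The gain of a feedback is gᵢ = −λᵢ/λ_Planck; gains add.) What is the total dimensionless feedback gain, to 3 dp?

0.500

Convert to gains: g_wv = 1.4/3.3 = 0.4242; g_cld = 0.679/3.3 = 0.2058; g_lr = -0.43/3.3 = -0.1303.
Total gain g = 0.4997.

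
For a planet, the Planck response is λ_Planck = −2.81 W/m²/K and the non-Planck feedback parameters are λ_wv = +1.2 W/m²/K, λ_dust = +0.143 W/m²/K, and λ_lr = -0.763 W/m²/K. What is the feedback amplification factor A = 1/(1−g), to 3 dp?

1.260

Convert to gains: g_wv = 1.2/2.81 = 0.427; g_dust = 0.143/2.81 = 0.05089; g_lr = -0.763/2.81 = -0.2715.
Total gain g = 0.20639.
A = 1/(1 − 0.20639) = 1.260.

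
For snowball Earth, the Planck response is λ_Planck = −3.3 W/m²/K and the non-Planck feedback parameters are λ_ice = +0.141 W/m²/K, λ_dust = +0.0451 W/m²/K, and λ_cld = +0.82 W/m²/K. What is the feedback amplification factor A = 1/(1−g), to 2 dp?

1.44

Convert to gains: g_ice = 0.141/3.3 = 0.04273; g_dust = 0.0451/3.3 = 0.01367; g_cld = 0.82/3.3 = 0.2485.
Total gain g = 0.3049.
A = 1/(1 − 0.3049) = 1.44.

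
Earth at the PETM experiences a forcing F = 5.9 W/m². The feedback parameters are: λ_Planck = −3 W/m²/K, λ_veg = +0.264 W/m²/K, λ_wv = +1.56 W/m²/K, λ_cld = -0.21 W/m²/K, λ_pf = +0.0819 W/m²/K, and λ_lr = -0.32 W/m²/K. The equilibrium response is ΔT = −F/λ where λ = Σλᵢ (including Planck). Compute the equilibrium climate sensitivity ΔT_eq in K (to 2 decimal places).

3.63 K

Net feedback parameter λ = (−3) + (+0.264) + (+1.56) + (-0.21) + (+0.0819) + (-0.32) = -1.6241 W/m²/K.
ΔT = −F/λ = −5.9/(-1.6241) = 3.63 K.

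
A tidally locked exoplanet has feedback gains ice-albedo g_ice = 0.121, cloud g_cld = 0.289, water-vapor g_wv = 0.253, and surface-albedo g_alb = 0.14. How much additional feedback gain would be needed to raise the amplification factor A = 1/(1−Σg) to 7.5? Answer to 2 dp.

Current total gain = 0.803.
Target gain for A = 7.5: g* = 1 − 1/7.5 = 0.8667.
Additional gain needed = 0.8667 − 0.803 = 0.06.

0.06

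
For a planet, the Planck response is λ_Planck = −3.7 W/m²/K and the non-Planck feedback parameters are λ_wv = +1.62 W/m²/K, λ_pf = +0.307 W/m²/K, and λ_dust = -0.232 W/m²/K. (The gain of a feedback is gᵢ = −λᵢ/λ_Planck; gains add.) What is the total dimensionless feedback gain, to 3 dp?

0.458

Convert to gains: g_wv = 1.62/3.7 = 0.4378; g_pf = 0.307/3.7 = 0.08297; g_dust = -0.232/3.7 = -0.0627.
Total gain g = 0.45807.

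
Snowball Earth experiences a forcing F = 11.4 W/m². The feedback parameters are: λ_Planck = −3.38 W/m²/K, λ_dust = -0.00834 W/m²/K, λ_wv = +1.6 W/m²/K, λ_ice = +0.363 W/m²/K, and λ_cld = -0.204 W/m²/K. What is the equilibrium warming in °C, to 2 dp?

7.00 °C

Net feedback parameter λ = (−3.38) + (-0.00834) + (+1.6) + (+0.363) + (-0.204) = -1.62934 W/m²/K.
ΔT = −F/λ = −11.4/(-1.62934) = 7.00 °C.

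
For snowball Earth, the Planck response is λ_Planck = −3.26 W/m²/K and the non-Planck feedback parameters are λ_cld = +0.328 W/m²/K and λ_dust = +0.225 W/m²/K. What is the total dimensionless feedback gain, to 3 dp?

Convert to gains: g_cld = 0.328/3.26 = 0.1006; g_dust = 0.225/3.26 = 0.06902.
Total gain g = 0.16962.

0.170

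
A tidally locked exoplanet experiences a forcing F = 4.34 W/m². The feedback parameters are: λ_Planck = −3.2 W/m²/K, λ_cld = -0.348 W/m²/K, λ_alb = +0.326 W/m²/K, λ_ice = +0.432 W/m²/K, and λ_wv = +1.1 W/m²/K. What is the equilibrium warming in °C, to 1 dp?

2.6 °C

Net feedback parameter λ = (−3.2) + (-0.348) + (+0.326) + (+0.432) + (+1.1) = -1.69 W/m²/K.
ΔT = −F/λ = −4.34/(-1.69) = 2.6 °C.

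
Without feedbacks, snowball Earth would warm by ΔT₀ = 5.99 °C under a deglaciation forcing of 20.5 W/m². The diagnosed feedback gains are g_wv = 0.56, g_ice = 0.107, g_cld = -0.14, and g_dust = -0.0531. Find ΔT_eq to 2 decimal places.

Total gain g = 0.56 + 0.107 − 0.14 − 0.0531 = 0.4739.
Amplification A = 1/(1 − 0.4739) = 1.901.
ΔT = 5.99 × 1.901 = 11.39 °C.

11.39 °C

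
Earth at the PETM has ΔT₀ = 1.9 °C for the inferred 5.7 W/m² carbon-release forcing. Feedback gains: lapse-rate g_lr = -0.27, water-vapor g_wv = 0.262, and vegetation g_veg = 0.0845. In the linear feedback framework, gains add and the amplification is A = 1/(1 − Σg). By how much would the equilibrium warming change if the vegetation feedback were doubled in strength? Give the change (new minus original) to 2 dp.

0.21 °C

Original: g = 0.0765, ΔT = 1.9/(1−0.0765) = 2.0574 °C.
With doubled vegetation: g' = 0.161, ΔT' = 1.9/(1−0.161) = 2.2646 °C.
Change = 2.2646 − 2.0574 = 0.21 °C.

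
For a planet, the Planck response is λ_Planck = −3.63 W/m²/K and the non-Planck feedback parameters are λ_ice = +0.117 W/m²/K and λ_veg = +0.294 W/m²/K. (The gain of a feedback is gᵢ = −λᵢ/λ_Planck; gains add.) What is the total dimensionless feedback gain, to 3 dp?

Convert to gains: g_ice = 0.117/3.63 = 0.03223; g_veg = 0.294/3.63 = 0.08099.
Total gain g = 0.11322.

0.113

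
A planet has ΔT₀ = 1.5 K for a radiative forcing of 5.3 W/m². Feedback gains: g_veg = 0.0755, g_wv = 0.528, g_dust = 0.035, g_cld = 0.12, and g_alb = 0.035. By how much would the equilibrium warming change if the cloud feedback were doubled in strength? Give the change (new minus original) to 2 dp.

Original: g = 0.7935, ΔT = 1.5/(1−0.7935) = 7.2639 K.
With doubled cloud: g' = 0.9135, ΔT' = 1.5/(1−0.9135) = 17.3410 K.
Change = 17.3410 − 7.2639 = 10.08 K.

10.08 K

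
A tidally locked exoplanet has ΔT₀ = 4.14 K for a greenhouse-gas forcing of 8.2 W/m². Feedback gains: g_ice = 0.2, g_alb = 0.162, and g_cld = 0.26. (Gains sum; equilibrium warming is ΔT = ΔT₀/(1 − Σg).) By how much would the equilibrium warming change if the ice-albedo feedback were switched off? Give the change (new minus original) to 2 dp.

-3.79 K

Original: g = 0.622, ΔT = 4.14/(1−0.622) = 10.9524 K.
Without ice-albedo: g' = 0.422, ΔT' = 4.14/(1−0.422) = 7.1626 K.
Change = 7.1626 − 10.9524 = -3.79 K.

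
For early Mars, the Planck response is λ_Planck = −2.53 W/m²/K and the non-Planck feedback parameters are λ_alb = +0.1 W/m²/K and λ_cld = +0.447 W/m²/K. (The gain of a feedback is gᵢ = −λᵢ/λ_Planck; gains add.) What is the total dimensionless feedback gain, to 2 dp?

Convert to gains: g_alb = 0.1/2.53 = 0.03953; g_cld = 0.447/2.53 = 0.1767.
Total gain g = 0.21623.

0.22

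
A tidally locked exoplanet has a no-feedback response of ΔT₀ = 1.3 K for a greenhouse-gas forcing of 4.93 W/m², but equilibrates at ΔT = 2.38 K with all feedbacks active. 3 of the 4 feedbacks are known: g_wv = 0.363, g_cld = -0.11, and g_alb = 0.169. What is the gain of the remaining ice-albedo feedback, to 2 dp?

Amplification A = ΔT/ΔT₀ = 2.38/1.3 = 1.831.
Total gain g = 1 − 1/A = 1 − 1/1.831 = 0.4539.
Known gains sum to 0.363 − 0.11 + 0.169 = 0.422.
g_ice = 0.4539 − 0.422 = 0.03.

0.03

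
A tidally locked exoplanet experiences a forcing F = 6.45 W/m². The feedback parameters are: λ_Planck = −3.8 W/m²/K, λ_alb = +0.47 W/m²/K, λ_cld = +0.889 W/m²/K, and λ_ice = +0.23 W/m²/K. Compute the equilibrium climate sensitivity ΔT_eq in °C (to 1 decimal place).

2.9 °C

Net feedback parameter λ = (−3.8) + (+0.47) + (+0.889) + (+0.23) = -2.211 W/m²/K.
ΔT = −F/λ = −6.45/(-2.211) = 2.9 °C.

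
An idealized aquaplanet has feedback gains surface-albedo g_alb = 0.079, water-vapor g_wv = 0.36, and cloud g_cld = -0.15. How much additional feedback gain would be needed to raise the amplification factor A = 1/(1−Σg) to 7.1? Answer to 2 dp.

Current total gain = 0.289.
Target gain for A = 7.1: g* = 1 − 1/7.1 = 0.8592.
Additional gain needed = 0.8592 − 0.289 = 0.57.

0.57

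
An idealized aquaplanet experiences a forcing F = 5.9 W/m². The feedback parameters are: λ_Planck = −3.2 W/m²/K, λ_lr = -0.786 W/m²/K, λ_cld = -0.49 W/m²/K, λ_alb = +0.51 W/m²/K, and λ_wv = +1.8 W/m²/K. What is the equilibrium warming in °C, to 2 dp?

Net feedback parameter λ = (−3.2) + (-0.786) + (-0.49) + (+0.51) + (+1.8) = -2.166 W/m²/K.
ΔT = −F/λ = −5.9/(-2.166) = 2.72 °C.

2.72 °C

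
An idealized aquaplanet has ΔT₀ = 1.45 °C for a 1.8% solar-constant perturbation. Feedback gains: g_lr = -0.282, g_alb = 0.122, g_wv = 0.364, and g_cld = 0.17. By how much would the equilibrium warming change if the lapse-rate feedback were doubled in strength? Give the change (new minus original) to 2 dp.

Original: g = 0.374, ΔT = 1.45/(1−0.374) = 2.3163 °C.
With doubled lapse-rate: g' = 0.092, ΔT' = 1.45/(1−0.092) = 1.5969 °C.
Change = 1.5969 − 2.3163 = -0.72 °C.

-0.72 °C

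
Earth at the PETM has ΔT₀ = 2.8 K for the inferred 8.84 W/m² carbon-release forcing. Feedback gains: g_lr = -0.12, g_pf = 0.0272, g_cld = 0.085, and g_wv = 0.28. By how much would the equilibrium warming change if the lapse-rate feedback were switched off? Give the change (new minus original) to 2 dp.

Original: g = 0.2722, ΔT = 2.8/(1−0.2722) = 3.8472 K.
Without lapse-rate: g' = 0.3922, ΔT' = 2.8/(1−0.3922) = 4.6068 K.
Change = 4.6068 − 3.8472 = 0.76 K.

0.76 K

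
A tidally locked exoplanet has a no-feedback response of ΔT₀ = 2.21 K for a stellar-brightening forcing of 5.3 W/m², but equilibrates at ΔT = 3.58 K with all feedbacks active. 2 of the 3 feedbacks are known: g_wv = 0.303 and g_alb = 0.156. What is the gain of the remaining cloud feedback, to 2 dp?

-0.08

Amplification A = ΔT/ΔT₀ = 3.58/2.21 = 1.62.
Total gain g = 1 − 1/A = 1 − 1/1.62 = 0.3827.
Known gains sum to 0.303 + 0.156 = 0.459.
g_cld = 0.3827 − 0.459 = -0.08.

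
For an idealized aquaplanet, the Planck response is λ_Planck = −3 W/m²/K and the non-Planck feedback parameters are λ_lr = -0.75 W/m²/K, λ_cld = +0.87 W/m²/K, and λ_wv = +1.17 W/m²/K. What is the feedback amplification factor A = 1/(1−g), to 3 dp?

1.754

Convert to gains: g_lr = -0.75/3 = -0.25; g_cld = 0.87/3 = 0.29; g_wv = 1.17/3 = 0.39.
Total gain g = 0.43.
A = 1/(1 − 0.43) = 1.754.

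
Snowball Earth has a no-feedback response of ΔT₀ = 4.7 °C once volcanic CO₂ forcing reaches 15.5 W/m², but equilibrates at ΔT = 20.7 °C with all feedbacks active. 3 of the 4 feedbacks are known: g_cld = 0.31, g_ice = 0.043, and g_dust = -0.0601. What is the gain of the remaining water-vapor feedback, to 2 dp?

0.48

Amplification A = ΔT/ΔT₀ = 20.7/4.7 = 4.404.
Total gain g = 1 − 1/A = 1 − 1/4.404 = 0.7729.
Known gains sum to 0.31 + 0.043 − 0.0601 = 0.2929.
g_wv = 0.7729 − 0.2929 = 0.48.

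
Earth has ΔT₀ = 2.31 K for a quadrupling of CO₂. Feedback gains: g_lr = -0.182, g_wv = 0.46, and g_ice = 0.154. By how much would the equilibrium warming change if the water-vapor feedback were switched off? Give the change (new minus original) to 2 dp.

-1.82 K

Original: g = 0.432, ΔT = 2.31/(1−0.432) = 4.0669 K.
Without water-vapor: g' = -0.028, ΔT' = 2.31/(1+0.028) = 2.2471 K.
Change = 2.2471 − 4.0669 = -1.82 K.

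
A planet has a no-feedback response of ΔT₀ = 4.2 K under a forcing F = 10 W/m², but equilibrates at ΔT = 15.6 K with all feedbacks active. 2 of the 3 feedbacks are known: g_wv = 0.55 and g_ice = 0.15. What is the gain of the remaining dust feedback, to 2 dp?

0.03

Amplification A = ΔT/ΔT₀ = 15.6/4.2 = 3.714.
Total gain g = 1 − 1/A = 1 − 1/3.714 = 0.7307.
Known gains sum to 0.55 + 0.15 = 0.7.
g_dust = 0.7307 − 0.7 = 0.03.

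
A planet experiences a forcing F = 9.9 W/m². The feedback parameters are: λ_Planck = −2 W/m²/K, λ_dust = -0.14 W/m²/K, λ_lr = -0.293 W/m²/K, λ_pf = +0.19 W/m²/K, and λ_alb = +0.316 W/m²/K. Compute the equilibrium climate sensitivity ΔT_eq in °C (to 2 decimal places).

Net feedback parameter λ = (−2) + (-0.14) + (-0.293) + (+0.19) + (+0.316) = -1.927 W/m²/K.
ΔT = −F/λ = −9.9/(-1.927) = 5.14 °C.

5.14 °C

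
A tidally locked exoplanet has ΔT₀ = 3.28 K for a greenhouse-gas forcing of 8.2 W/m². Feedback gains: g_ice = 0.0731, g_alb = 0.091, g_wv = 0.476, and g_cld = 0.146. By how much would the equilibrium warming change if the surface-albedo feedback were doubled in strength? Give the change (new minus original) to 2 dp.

Original: g = 0.7861, ΔT = 3.28/(1−0.7861) = 15.3343 K.
With doubled surface-albedo: g' = 0.8771, ΔT' = 3.28/(1−0.8771) = 26.6884 K.
Change = 26.6884 − 15.3343 = 11.35 K.

11.35 K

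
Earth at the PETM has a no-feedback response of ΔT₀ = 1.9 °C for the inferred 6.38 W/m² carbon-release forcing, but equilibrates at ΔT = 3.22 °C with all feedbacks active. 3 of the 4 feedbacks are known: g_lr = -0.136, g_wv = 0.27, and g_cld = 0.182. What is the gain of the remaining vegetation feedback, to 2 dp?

Amplification A = ΔT/ΔT₀ = 3.22/1.9 = 1.695.
Total gain g = 1 − 1/A = 1 − 1/1.695 = 0.41.
Known gains sum to -0.136 + 0.27 + 0.182 = 0.316.
g_veg = 0.41 − 0.316 = 0.09.

0.09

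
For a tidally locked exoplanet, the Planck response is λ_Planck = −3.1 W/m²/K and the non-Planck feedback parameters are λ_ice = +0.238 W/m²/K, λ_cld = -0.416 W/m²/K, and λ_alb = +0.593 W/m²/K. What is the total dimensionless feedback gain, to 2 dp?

Convert to gains: g_ice = 0.238/3.1 = 0.07677; g_cld = -0.416/3.1 = -0.1342; g_alb = 0.593/3.1 = 0.1913.
Total gain g = 0.13387.

0.13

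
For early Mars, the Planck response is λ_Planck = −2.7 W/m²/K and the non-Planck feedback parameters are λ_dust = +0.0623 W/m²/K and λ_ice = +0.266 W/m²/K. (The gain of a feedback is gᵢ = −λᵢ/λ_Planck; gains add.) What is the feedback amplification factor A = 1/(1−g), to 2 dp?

1.14

Convert to gains: g_dust = 0.0623/2.7 = 0.02307; g_ice = 0.266/2.7 = 0.09852.
Total gain g = 0.12159.
A = 1/(1 − 0.12159) = 1.14.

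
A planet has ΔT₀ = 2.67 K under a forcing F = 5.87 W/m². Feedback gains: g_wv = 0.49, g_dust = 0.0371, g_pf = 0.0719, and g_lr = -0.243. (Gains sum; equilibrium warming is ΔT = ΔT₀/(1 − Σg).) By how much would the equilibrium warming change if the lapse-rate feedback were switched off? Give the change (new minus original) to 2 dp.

Original: g = 0.356, ΔT = 2.67/(1−0.356) = 4.1460 K.
Without lapse-rate: g' = 0.599, ΔT' = 2.67/(1−0.599) = 6.6584 K.
Change = 6.6584 − 4.1460 = 2.51 K.

2.51 K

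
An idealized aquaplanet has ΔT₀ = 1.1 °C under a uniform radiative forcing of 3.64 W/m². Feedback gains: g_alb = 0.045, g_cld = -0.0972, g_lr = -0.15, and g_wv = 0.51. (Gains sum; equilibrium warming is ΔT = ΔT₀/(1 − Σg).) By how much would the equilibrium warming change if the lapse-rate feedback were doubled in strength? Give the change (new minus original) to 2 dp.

Original: g = 0.3078, ΔT = 1.1/(1−0.3078) = 1.5891 °C.
With doubled lapse-rate: g' = 0.1578, ΔT' = 1.1/(1−0.1578) = 1.3061 °C.
Change = 1.3061 − 1.5891 = -0.28 °C.

-0.28 °C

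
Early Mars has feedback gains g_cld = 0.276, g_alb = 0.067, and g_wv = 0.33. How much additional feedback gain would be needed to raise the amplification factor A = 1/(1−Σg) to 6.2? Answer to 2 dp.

Current total gain = 0.673.
Target gain for A = 6.2: g* = 1 − 1/6.2 = 0.8387.
Additional gain needed = 0.8387 − 0.673 = 0.17.

0.17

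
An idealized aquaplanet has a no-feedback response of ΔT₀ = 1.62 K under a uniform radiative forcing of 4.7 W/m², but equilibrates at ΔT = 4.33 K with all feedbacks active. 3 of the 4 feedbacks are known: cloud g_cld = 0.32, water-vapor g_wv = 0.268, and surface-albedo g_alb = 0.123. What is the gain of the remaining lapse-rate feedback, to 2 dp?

Amplification A = ΔT/ΔT₀ = 4.33/1.62 = 2.673.
Total gain g = 1 − 1/A = 1 − 1/2.673 = 0.6259.
Known gains sum to 0.32 + 0.268 + 0.123 = 0.711.
g_lr = 0.6259 − 0.711 = -0.09.

-0.09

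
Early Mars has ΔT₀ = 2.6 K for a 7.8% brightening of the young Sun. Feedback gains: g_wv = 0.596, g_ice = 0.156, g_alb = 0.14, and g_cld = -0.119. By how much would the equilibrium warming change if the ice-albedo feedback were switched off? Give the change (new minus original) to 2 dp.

Original: g = 0.773, ΔT = 2.6/(1−0.773) = 11.4537 K.
Without ice-albedo: g' = 0.617, ΔT' = 2.6/(1−0.617) = 6.7885 K.
Change = 6.7885 − 11.4537 = -4.67 K.

-4.67 K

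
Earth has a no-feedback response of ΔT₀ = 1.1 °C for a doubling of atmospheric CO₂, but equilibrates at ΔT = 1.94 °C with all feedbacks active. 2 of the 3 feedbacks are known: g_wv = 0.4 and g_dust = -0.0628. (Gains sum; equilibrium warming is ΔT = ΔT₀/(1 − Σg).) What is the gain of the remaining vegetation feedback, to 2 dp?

Amplification A = ΔT/ΔT₀ = 1.94/1.1 = 1.764.
Total gain g = 1 − 1/A = 1 − 1/1.764 = 0.4331.
Known gains sum to 0.4 − 0.0628 = 0.3372.
g_veg = 0.4331 − 0.3372 = 0.10.

0.10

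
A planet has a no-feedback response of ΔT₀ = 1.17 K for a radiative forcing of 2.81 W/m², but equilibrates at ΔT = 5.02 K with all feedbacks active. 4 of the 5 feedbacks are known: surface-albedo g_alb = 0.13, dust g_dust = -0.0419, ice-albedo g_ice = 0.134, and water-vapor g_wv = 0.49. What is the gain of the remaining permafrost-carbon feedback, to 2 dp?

0.05

Amplification A = ΔT/ΔT₀ = 5.02/1.17 = 4.291.
Total gain g = 1 − 1/A = 1 − 1/4.291 = 0.767.
Known gains sum to 0.13 − 0.0419 + 0.134 + 0.49 = 0.7121.
g_pf = 0.767 − 0.7121 = 0.05.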